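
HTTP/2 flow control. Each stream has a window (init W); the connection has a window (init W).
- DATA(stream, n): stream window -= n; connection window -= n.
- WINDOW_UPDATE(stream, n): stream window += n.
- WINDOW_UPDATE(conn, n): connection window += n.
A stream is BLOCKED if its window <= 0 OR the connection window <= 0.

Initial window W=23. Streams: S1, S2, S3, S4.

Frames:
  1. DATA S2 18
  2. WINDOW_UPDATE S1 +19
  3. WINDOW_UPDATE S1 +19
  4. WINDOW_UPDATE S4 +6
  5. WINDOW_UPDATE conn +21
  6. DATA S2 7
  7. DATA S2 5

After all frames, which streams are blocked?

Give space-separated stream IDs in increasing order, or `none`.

Answer: S2

Derivation:
Op 1: conn=5 S1=23 S2=5 S3=23 S4=23 blocked=[]
Op 2: conn=5 S1=42 S2=5 S3=23 S4=23 blocked=[]
Op 3: conn=5 S1=61 S2=5 S3=23 S4=23 blocked=[]
Op 4: conn=5 S1=61 S2=5 S3=23 S4=29 blocked=[]
Op 5: conn=26 S1=61 S2=5 S3=23 S4=29 blocked=[]
Op 6: conn=19 S1=61 S2=-2 S3=23 S4=29 blocked=[2]
Op 7: conn=14 S1=61 S2=-7 S3=23 S4=29 blocked=[2]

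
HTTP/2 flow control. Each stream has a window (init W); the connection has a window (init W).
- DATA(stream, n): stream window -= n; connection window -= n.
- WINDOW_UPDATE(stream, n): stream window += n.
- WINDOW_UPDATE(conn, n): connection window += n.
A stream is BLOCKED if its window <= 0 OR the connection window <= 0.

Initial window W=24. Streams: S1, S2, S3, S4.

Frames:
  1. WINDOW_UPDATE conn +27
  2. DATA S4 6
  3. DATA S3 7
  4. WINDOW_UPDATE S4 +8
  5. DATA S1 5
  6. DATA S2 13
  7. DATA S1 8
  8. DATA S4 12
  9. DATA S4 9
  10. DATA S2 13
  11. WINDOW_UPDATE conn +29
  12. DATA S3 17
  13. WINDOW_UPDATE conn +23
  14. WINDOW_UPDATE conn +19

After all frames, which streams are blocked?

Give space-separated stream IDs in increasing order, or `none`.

Answer: S2 S3

Derivation:
Op 1: conn=51 S1=24 S2=24 S3=24 S4=24 blocked=[]
Op 2: conn=45 S1=24 S2=24 S3=24 S4=18 blocked=[]
Op 3: conn=38 S1=24 S2=24 S3=17 S4=18 blocked=[]
Op 4: conn=38 S1=24 S2=24 S3=17 S4=26 blocked=[]
Op 5: conn=33 S1=19 S2=24 S3=17 S4=26 blocked=[]
Op 6: conn=20 S1=19 S2=11 S3=17 S4=26 blocked=[]
Op 7: conn=12 S1=11 S2=11 S3=17 S4=26 blocked=[]
Op 8: conn=0 S1=11 S2=11 S3=17 S4=14 blocked=[1, 2, 3, 4]
Op 9: conn=-9 S1=11 S2=11 S3=17 S4=5 blocked=[1, 2, 3, 4]
Op 10: conn=-22 S1=11 S2=-2 S3=17 S4=5 blocked=[1, 2, 3, 4]
Op 11: conn=7 S1=11 S2=-2 S3=17 S4=5 blocked=[2]
Op 12: conn=-10 S1=11 S2=-2 S3=0 S4=5 blocked=[1, 2, 3, 4]
Op 13: conn=13 S1=11 S2=-2 S3=0 S4=5 blocked=[2, 3]
Op 14: conn=32 S1=11 S2=-2 S3=0 S4=5 blocked=[2, 3]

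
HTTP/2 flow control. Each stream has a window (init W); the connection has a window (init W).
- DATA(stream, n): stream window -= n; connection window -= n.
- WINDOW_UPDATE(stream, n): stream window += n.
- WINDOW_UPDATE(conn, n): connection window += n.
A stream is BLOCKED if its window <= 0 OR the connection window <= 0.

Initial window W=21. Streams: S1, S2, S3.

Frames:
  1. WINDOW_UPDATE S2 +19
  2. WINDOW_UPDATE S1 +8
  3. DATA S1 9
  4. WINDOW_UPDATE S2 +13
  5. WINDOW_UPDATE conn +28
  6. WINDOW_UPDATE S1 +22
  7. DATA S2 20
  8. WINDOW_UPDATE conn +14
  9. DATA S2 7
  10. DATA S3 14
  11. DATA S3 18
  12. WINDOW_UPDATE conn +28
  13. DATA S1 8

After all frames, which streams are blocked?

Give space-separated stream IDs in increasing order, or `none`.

Answer: S3

Derivation:
Op 1: conn=21 S1=21 S2=40 S3=21 blocked=[]
Op 2: conn=21 S1=29 S2=40 S3=21 blocked=[]
Op 3: conn=12 S1=20 S2=40 S3=21 blocked=[]
Op 4: conn=12 S1=20 S2=53 S3=21 blocked=[]
Op 5: conn=40 S1=20 S2=53 S3=21 blocked=[]
Op 6: conn=40 S1=42 S2=53 S3=21 blocked=[]
Op 7: conn=20 S1=42 S2=33 S3=21 blocked=[]
Op 8: conn=34 S1=42 S2=33 S3=21 blocked=[]
Op 9: conn=27 S1=42 S2=26 S3=21 blocked=[]
Op 10: conn=13 S1=42 S2=26 S3=7 blocked=[]
Op 11: conn=-5 S1=42 S2=26 S3=-11 blocked=[1, 2, 3]
Op 12: conn=23 S1=42 S2=26 S3=-11 blocked=[3]
Op 13: conn=15 S1=34 S2=26 S3=-11 blocked=[3]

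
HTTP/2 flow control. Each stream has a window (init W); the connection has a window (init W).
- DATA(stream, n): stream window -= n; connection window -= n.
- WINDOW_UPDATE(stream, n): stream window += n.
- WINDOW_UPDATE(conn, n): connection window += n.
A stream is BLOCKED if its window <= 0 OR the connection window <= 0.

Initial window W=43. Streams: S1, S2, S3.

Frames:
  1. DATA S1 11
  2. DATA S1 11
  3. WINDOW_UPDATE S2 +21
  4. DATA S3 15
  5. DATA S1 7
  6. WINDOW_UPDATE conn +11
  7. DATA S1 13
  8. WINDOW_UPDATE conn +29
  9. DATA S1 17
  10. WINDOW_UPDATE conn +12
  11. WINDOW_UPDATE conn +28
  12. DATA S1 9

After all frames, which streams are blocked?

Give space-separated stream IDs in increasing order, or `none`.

Answer: S1

Derivation:
Op 1: conn=32 S1=32 S2=43 S3=43 blocked=[]
Op 2: conn=21 S1=21 S2=43 S3=43 blocked=[]
Op 3: conn=21 S1=21 S2=64 S3=43 blocked=[]
Op 4: conn=6 S1=21 S2=64 S3=28 blocked=[]
Op 5: conn=-1 S1=14 S2=64 S3=28 blocked=[1, 2, 3]
Op 6: conn=10 S1=14 S2=64 S3=28 blocked=[]
Op 7: conn=-3 S1=1 S2=64 S3=28 blocked=[1, 2, 3]
Op 8: conn=26 S1=1 S2=64 S3=28 blocked=[]
Op 9: conn=9 S1=-16 S2=64 S3=28 blocked=[1]
Op 10: conn=21 S1=-16 S2=64 S3=28 blocked=[1]
Op 11: conn=49 S1=-16 S2=64 S3=28 blocked=[1]
Op 12: conn=40 S1=-25 S2=64 S3=28 blocked=[1]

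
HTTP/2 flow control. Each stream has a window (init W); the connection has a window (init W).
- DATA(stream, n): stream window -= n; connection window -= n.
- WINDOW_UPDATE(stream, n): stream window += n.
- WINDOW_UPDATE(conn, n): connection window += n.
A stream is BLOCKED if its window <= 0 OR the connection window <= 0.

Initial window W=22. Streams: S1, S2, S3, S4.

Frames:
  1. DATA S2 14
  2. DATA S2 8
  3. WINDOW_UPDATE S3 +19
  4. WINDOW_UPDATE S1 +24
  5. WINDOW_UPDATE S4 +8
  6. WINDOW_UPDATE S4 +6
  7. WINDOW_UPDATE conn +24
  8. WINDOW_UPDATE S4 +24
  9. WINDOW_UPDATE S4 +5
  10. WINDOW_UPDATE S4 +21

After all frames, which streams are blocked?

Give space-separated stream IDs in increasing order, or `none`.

Answer: S2

Derivation:
Op 1: conn=8 S1=22 S2=8 S3=22 S4=22 blocked=[]
Op 2: conn=0 S1=22 S2=0 S3=22 S4=22 blocked=[1, 2, 3, 4]
Op 3: conn=0 S1=22 S2=0 S3=41 S4=22 blocked=[1, 2, 3, 4]
Op 4: conn=0 S1=46 S2=0 S3=41 S4=22 blocked=[1, 2, 3, 4]
Op 5: conn=0 S1=46 S2=0 S3=41 S4=30 blocked=[1, 2, 3, 4]
Op 6: conn=0 S1=46 S2=0 S3=41 S4=36 blocked=[1, 2, 3, 4]
Op 7: conn=24 S1=46 S2=0 S3=41 S4=36 blocked=[2]
Op 8: conn=24 S1=46 S2=0 S3=41 S4=60 blocked=[2]
Op 9: conn=24 S1=46 S2=0 S3=41 S4=65 blocked=[2]
Op 10: conn=24 S1=46 S2=0 S3=41 S4=86 blocked=[2]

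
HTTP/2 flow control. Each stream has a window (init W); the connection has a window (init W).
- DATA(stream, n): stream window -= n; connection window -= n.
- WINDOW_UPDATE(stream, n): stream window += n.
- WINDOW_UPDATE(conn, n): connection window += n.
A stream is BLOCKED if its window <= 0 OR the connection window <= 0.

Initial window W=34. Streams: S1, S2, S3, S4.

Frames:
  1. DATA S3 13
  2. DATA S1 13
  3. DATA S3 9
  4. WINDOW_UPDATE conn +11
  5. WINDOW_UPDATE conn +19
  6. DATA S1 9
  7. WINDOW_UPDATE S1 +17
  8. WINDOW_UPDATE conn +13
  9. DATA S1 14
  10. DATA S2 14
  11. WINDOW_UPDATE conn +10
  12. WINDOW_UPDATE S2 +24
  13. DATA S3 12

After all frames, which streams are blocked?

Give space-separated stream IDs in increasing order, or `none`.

Op 1: conn=21 S1=34 S2=34 S3=21 S4=34 blocked=[]
Op 2: conn=8 S1=21 S2=34 S3=21 S4=34 blocked=[]
Op 3: conn=-1 S1=21 S2=34 S3=12 S4=34 blocked=[1, 2, 3, 4]
Op 4: conn=10 S1=21 S2=34 S3=12 S4=34 blocked=[]
Op 5: conn=29 S1=21 S2=34 S3=12 S4=34 blocked=[]
Op 6: conn=20 S1=12 S2=34 S3=12 S4=34 blocked=[]
Op 7: conn=20 S1=29 S2=34 S3=12 S4=34 blocked=[]
Op 8: conn=33 S1=29 S2=34 S3=12 S4=34 blocked=[]
Op 9: conn=19 S1=15 S2=34 S3=12 S4=34 blocked=[]
Op 10: conn=5 S1=15 S2=20 S3=12 S4=34 blocked=[]
Op 11: conn=15 S1=15 S2=20 S3=12 S4=34 blocked=[]
Op 12: conn=15 S1=15 S2=44 S3=12 S4=34 blocked=[]
Op 13: conn=3 S1=15 S2=44 S3=0 S4=34 blocked=[3]

Answer: S3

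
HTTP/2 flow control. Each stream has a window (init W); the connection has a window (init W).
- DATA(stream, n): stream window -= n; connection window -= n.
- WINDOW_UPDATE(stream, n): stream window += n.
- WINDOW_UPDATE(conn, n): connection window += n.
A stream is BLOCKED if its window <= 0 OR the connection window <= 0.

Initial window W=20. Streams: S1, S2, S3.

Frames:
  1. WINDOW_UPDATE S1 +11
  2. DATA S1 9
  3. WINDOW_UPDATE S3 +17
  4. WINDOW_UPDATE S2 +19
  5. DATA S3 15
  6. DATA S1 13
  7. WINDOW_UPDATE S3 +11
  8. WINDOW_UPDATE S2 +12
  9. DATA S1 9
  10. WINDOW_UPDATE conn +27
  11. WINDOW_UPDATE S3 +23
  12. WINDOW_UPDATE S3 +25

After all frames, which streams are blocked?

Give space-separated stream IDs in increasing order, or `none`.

Op 1: conn=20 S1=31 S2=20 S3=20 blocked=[]
Op 2: conn=11 S1=22 S2=20 S3=20 blocked=[]
Op 3: conn=11 S1=22 S2=20 S3=37 blocked=[]
Op 4: conn=11 S1=22 S2=39 S3=37 blocked=[]
Op 5: conn=-4 S1=22 S2=39 S3=22 blocked=[1, 2, 3]
Op 6: conn=-17 S1=9 S2=39 S3=22 blocked=[1, 2, 3]
Op 7: conn=-17 S1=9 S2=39 S3=33 blocked=[1, 2, 3]
Op 8: conn=-17 S1=9 S2=51 S3=33 blocked=[1, 2, 3]
Op 9: conn=-26 S1=0 S2=51 S3=33 blocked=[1, 2, 3]
Op 10: conn=1 S1=0 S2=51 S3=33 blocked=[1]
Op 11: conn=1 S1=0 S2=51 S3=56 blocked=[1]
Op 12: conn=1 S1=0 S2=51 S3=81 blocked=[1]

Answer: S1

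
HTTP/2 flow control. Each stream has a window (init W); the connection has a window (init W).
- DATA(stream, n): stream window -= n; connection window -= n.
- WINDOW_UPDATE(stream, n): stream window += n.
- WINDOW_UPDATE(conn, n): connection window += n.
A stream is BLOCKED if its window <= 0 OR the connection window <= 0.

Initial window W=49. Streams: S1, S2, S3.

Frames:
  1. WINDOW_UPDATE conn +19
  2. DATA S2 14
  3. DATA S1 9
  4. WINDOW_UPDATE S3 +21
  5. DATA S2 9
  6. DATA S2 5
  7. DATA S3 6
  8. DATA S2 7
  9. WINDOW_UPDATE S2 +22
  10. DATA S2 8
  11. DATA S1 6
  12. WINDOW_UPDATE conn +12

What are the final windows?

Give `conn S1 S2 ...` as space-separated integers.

Answer: 16 34 28 64

Derivation:
Op 1: conn=68 S1=49 S2=49 S3=49 blocked=[]
Op 2: conn=54 S1=49 S2=35 S3=49 blocked=[]
Op 3: conn=45 S1=40 S2=35 S3=49 blocked=[]
Op 4: conn=45 S1=40 S2=35 S3=70 blocked=[]
Op 5: conn=36 S1=40 S2=26 S3=70 blocked=[]
Op 6: conn=31 S1=40 S2=21 S3=70 blocked=[]
Op 7: conn=25 S1=40 S2=21 S3=64 blocked=[]
Op 8: conn=18 S1=40 S2=14 S3=64 blocked=[]
Op 9: conn=18 S1=40 S2=36 S3=64 blocked=[]
Op 10: conn=10 S1=40 S2=28 S3=64 blocked=[]
Op 11: conn=4 S1=34 S2=28 S3=64 blocked=[]
Op 12: conn=16 S1=34 S2=28 S3=64 blocked=[]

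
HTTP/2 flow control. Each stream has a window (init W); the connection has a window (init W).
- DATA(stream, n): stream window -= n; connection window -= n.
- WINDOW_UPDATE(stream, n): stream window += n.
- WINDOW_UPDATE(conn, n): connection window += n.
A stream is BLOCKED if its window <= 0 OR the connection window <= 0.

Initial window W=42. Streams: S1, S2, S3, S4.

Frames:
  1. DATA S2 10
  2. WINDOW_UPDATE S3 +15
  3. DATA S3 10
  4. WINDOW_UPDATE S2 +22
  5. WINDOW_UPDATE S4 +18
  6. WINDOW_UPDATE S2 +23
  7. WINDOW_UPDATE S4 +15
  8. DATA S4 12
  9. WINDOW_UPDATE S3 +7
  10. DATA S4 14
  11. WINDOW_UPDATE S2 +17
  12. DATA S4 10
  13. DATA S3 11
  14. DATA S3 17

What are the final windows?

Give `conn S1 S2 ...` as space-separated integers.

Answer: -42 42 94 26 39

Derivation:
Op 1: conn=32 S1=42 S2=32 S3=42 S4=42 blocked=[]
Op 2: conn=32 S1=42 S2=32 S3=57 S4=42 blocked=[]
Op 3: conn=22 S1=42 S2=32 S3=47 S4=42 blocked=[]
Op 4: conn=22 S1=42 S2=54 S3=47 S4=42 blocked=[]
Op 5: conn=22 S1=42 S2=54 S3=47 S4=60 blocked=[]
Op 6: conn=22 S1=42 S2=77 S3=47 S4=60 blocked=[]
Op 7: conn=22 S1=42 S2=77 S3=47 S4=75 blocked=[]
Op 8: conn=10 S1=42 S2=77 S3=47 S4=63 blocked=[]
Op 9: conn=10 S1=42 S2=77 S3=54 S4=63 blocked=[]
Op 10: conn=-4 S1=42 S2=77 S3=54 S4=49 blocked=[1, 2, 3, 4]
Op 11: conn=-4 S1=42 S2=94 S3=54 S4=49 blocked=[1, 2, 3, 4]
Op 12: conn=-14 S1=42 S2=94 S3=54 S4=39 blocked=[1, 2, 3, 4]
Op 13: conn=-25 S1=42 S2=94 S3=43 S4=39 blocked=[1, 2, 3, 4]
Op 14: conn=-42 S1=42 S2=94 S3=26 S4=39 blocked=[1, 2, 3, 4]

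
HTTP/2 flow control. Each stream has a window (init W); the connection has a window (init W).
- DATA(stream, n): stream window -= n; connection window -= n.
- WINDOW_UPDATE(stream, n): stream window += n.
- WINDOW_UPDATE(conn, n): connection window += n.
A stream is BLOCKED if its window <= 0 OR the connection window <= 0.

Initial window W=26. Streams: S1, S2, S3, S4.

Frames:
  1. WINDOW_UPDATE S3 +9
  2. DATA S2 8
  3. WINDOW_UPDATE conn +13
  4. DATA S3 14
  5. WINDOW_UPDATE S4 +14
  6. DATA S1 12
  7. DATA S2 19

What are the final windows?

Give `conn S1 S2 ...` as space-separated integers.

Answer: -14 14 -1 21 40

Derivation:
Op 1: conn=26 S1=26 S2=26 S3=35 S4=26 blocked=[]
Op 2: conn=18 S1=26 S2=18 S3=35 S4=26 blocked=[]
Op 3: conn=31 S1=26 S2=18 S3=35 S4=26 blocked=[]
Op 4: conn=17 S1=26 S2=18 S3=21 S4=26 blocked=[]
Op 5: conn=17 S1=26 S2=18 S3=21 S4=40 blocked=[]
Op 6: conn=5 S1=14 S2=18 S3=21 S4=40 blocked=[]
Op 7: conn=-14 S1=14 S2=-1 S3=21 S4=40 blocked=[1, 2, 3, 4]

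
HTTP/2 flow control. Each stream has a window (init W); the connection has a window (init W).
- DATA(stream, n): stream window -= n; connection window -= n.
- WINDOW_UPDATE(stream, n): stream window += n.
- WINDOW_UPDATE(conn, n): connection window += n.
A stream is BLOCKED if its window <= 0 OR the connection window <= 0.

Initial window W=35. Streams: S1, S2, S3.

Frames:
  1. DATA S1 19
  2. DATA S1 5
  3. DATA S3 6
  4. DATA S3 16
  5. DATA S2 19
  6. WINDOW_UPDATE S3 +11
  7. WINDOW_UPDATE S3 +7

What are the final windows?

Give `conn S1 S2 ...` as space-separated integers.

Answer: -30 11 16 31

Derivation:
Op 1: conn=16 S1=16 S2=35 S3=35 blocked=[]
Op 2: conn=11 S1=11 S2=35 S3=35 blocked=[]
Op 3: conn=5 S1=11 S2=35 S3=29 blocked=[]
Op 4: conn=-11 S1=11 S2=35 S3=13 blocked=[1, 2, 3]
Op 5: conn=-30 S1=11 S2=16 S3=13 blocked=[1, 2, 3]
Op 6: conn=-30 S1=11 S2=16 S3=24 blocked=[1, 2, 3]
Op 7: conn=-30 S1=11 S2=16 S3=31 blocked=[1, 2, 3]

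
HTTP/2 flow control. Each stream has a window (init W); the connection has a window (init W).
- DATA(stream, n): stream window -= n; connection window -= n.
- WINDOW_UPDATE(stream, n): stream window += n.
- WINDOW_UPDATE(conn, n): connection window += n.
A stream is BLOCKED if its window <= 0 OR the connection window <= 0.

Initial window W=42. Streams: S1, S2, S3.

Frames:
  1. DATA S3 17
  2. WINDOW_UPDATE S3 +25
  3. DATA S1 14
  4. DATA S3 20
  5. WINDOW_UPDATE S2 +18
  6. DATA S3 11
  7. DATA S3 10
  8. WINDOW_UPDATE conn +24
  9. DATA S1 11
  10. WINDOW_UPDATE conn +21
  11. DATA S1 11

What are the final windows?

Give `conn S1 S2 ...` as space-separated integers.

Answer: -7 6 60 9

Derivation:
Op 1: conn=25 S1=42 S2=42 S3=25 blocked=[]
Op 2: conn=25 S1=42 S2=42 S3=50 blocked=[]
Op 3: conn=11 S1=28 S2=42 S3=50 blocked=[]
Op 4: conn=-9 S1=28 S2=42 S3=30 blocked=[1, 2, 3]
Op 5: conn=-9 S1=28 S2=60 S3=30 blocked=[1, 2, 3]
Op 6: conn=-20 S1=28 S2=60 S3=19 blocked=[1, 2, 3]
Op 7: conn=-30 S1=28 S2=60 S3=9 blocked=[1, 2, 3]
Op 8: conn=-6 S1=28 S2=60 S3=9 blocked=[1, 2, 3]
Op 9: conn=-17 S1=17 S2=60 S3=9 blocked=[1, 2, 3]
Op 10: conn=4 S1=17 S2=60 S3=9 blocked=[]
Op 11: conn=-7 S1=6 S2=60 S3=9 blocked=[1, 2, 3]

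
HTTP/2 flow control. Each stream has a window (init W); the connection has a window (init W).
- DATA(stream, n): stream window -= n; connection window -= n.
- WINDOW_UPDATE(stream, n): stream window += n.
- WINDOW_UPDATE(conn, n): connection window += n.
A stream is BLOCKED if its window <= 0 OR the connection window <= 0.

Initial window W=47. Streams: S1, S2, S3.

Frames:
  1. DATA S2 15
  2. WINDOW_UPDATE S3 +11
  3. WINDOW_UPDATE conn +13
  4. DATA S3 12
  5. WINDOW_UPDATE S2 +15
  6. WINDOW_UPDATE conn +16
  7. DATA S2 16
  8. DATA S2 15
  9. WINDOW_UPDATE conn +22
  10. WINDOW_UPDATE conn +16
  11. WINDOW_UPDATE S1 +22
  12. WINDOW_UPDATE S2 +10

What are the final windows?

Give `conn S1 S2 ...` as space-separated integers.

Op 1: conn=32 S1=47 S2=32 S3=47 blocked=[]
Op 2: conn=32 S1=47 S2=32 S3=58 blocked=[]
Op 3: conn=45 S1=47 S2=32 S3=58 blocked=[]
Op 4: conn=33 S1=47 S2=32 S3=46 blocked=[]
Op 5: conn=33 S1=47 S2=47 S3=46 blocked=[]
Op 6: conn=49 S1=47 S2=47 S3=46 blocked=[]
Op 7: conn=33 S1=47 S2=31 S3=46 blocked=[]
Op 8: conn=18 S1=47 S2=16 S3=46 blocked=[]
Op 9: conn=40 S1=47 S2=16 S3=46 blocked=[]
Op 10: conn=56 S1=47 S2=16 S3=46 blocked=[]
Op 11: conn=56 S1=69 S2=16 S3=46 blocked=[]
Op 12: conn=56 S1=69 S2=26 S3=46 blocked=[]

Answer: 56 69 26 46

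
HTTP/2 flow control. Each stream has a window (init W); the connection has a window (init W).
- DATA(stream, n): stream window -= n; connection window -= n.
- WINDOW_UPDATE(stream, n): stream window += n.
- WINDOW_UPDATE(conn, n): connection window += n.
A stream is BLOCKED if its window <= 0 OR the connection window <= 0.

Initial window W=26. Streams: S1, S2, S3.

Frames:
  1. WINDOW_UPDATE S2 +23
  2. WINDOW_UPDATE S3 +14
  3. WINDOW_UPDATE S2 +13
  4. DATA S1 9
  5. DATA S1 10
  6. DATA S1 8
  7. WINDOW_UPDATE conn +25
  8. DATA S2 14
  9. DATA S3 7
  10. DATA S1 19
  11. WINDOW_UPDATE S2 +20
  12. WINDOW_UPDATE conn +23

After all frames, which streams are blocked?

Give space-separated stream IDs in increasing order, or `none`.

Answer: S1

Derivation:
Op 1: conn=26 S1=26 S2=49 S3=26 blocked=[]
Op 2: conn=26 S1=26 S2=49 S3=40 blocked=[]
Op 3: conn=26 S1=26 S2=62 S3=40 blocked=[]
Op 4: conn=17 S1=17 S2=62 S3=40 blocked=[]
Op 5: conn=7 S1=7 S2=62 S3=40 blocked=[]
Op 6: conn=-1 S1=-1 S2=62 S3=40 blocked=[1, 2, 3]
Op 7: conn=24 S1=-1 S2=62 S3=40 blocked=[1]
Op 8: conn=10 S1=-1 S2=48 S3=40 blocked=[1]
Op 9: conn=3 S1=-1 S2=48 S3=33 blocked=[1]
Op 10: conn=-16 S1=-20 S2=48 S3=33 blocked=[1, 2, 3]
Op 11: conn=-16 S1=-20 S2=68 S3=33 blocked=[1, 2, 3]
Op 12: conn=7 S1=-20 S2=68 S3=33 blocked=[1]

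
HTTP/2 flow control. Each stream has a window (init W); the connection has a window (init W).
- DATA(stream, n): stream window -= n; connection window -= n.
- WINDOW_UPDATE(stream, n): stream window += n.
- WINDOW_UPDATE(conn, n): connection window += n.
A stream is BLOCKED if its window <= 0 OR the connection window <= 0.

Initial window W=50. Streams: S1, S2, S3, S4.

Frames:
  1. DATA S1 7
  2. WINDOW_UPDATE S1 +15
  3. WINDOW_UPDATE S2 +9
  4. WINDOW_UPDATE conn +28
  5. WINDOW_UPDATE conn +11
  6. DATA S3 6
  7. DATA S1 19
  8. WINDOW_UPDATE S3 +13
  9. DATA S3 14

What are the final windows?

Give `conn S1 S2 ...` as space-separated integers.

Answer: 43 39 59 43 50

Derivation:
Op 1: conn=43 S1=43 S2=50 S3=50 S4=50 blocked=[]
Op 2: conn=43 S1=58 S2=50 S3=50 S4=50 blocked=[]
Op 3: conn=43 S1=58 S2=59 S3=50 S4=50 blocked=[]
Op 4: conn=71 S1=58 S2=59 S3=50 S4=50 blocked=[]
Op 5: conn=82 S1=58 S2=59 S3=50 S4=50 blocked=[]
Op 6: conn=76 S1=58 S2=59 S3=44 S4=50 blocked=[]
Op 7: conn=57 S1=39 S2=59 S3=44 S4=50 blocked=[]
Op 8: conn=57 S1=39 S2=59 S3=57 S4=50 blocked=[]
Op 9: conn=43 S1=39 S2=59 S3=43 S4=50 blocked=[]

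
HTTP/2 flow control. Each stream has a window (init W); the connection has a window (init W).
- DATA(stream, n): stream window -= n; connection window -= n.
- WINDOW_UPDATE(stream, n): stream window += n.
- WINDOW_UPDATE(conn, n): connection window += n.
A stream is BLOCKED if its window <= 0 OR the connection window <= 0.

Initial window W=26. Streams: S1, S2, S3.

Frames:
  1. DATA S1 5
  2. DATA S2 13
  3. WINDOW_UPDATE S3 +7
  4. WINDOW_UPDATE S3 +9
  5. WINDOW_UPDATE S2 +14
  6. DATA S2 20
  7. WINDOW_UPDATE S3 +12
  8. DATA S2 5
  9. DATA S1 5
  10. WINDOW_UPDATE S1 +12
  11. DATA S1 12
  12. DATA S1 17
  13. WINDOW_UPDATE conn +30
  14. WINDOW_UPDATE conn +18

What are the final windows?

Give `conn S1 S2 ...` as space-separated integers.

Op 1: conn=21 S1=21 S2=26 S3=26 blocked=[]
Op 2: conn=8 S1=21 S2=13 S3=26 blocked=[]
Op 3: conn=8 S1=21 S2=13 S3=33 blocked=[]
Op 4: conn=8 S1=21 S2=13 S3=42 blocked=[]
Op 5: conn=8 S1=21 S2=27 S3=42 blocked=[]
Op 6: conn=-12 S1=21 S2=7 S3=42 blocked=[1, 2, 3]
Op 7: conn=-12 S1=21 S2=7 S3=54 blocked=[1, 2, 3]
Op 8: conn=-17 S1=21 S2=2 S3=54 blocked=[1, 2, 3]
Op 9: conn=-22 S1=16 S2=2 S3=54 blocked=[1, 2, 3]
Op 10: conn=-22 S1=28 S2=2 S3=54 blocked=[1, 2, 3]
Op 11: conn=-34 S1=16 S2=2 S3=54 blocked=[1, 2, 3]
Op 12: conn=-51 S1=-1 S2=2 S3=54 blocked=[1, 2, 3]
Op 13: conn=-21 S1=-1 S2=2 S3=54 blocked=[1, 2, 3]
Op 14: conn=-3 S1=-1 S2=2 S3=54 blocked=[1, 2, 3]

Answer: -3 -1 2 54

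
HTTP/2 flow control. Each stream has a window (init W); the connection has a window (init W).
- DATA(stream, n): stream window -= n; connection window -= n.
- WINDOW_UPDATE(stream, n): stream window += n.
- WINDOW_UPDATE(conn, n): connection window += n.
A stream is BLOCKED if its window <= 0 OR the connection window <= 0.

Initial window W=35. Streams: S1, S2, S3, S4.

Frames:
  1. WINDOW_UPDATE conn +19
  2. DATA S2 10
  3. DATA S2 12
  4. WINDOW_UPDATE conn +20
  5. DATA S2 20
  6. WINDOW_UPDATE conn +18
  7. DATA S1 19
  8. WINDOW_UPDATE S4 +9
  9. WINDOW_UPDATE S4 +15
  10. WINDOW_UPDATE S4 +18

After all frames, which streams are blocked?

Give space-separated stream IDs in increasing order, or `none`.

Op 1: conn=54 S1=35 S2=35 S3=35 S4=35 blocked=[]
Op 2: conn=44 S1=35 S2=25 S3=35 S4=35 blocked=[]
Op 3: conn=32 S1=35 S2=13 S3=35 S4=35 blocked=[]
Op 4: conn=52 S1=35 S2=13 S3=35 S4=35 blocked=[]
Op 5: conn=32 S1=35 S2=-7 S3=35 S4=35 blocked=[2]
Op 6: conn=50 S1=35 S2=-7 S3=35 S4=35 blocked=[2]
Op 7: conn=31 S1=16 S2=-7 S3=35 S4=35 blocked=[2]
Op 8: conn=31 S1=16 S2=-7 S3=35 S4=44 blocked=[2]
Op 9: conn=31 S1=16 S2=-7 S3=35 S4=59 blocked=[2]
Op 10: conn=31 S1=16 S2=-7 S3=35 S4=77 blocked=[2]

Answer: S2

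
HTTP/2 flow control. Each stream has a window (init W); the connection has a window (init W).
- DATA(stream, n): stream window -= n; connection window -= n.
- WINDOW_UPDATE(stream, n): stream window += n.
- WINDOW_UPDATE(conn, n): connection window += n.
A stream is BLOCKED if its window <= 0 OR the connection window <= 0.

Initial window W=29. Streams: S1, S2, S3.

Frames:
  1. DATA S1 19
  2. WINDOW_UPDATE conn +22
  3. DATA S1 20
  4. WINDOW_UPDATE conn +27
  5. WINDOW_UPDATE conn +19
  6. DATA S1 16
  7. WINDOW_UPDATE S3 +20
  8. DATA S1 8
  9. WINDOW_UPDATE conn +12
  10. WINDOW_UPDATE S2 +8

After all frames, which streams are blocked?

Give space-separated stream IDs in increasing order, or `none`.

Answer: S1

Derivation:
Op 1: conn=10 S1=10 S2=29 S3=29 blocked=[]
Op 2: conn=32 S1=10 S2=29 S3=29 blocked=[]
Op 3: conn=12 S1=-10 S2=29 S3=29 blocked=[1]
Op 4: conn=39 S1=-10 S2=29 S3=29 blocked=[1]
Op 5: conn=58 S1=-10 S2=29 S3=29 blocked=[1]
Op 6: conn=42 S1=-26 S2=29 S3=29 blocked=[1]
Op 7: conn=42 S1=-26 S2=29 S3=49 blocked=[1]
Op 8: conn=34 S1=-34 S2=29 S3=49 blocked=[1]
Op 9: conn=46 S1=-34 S2=29 S3=49 blocked=[1]
Op 10: conn=46 S1=-34 S2=37 S3=49 blocked=[1]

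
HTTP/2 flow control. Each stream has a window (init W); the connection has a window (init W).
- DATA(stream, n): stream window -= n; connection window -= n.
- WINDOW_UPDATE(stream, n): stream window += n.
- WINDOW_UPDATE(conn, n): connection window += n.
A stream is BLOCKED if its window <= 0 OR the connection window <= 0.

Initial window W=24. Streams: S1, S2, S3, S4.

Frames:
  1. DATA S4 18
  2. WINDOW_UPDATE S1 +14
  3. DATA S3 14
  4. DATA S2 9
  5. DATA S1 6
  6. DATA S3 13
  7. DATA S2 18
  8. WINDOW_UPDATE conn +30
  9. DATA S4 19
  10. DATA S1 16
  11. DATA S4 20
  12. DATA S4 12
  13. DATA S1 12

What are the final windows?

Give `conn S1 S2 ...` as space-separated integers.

Op 1: conn=6 S1=24 S2=24 S3=24 S4=6 blocked=[]
Op 2: conn=6 S1=38 S2=24 S3=24 S4=6 blocked=[]
Op 3: conn=-8 S1=38 S2=24 S3=10 S4=6 blocked=[1, 2, 3, 4]
Op 4: conn=-17 S1=38 S2=15 S3=10 S4=6 blocked=[1, 2, 3, 4]
Op 5: conn=-23 S1=32 S2=15 S3=10 S4=6 blocked=[1, 2, 3, 4]
Op 6: conn=-36 S1=32 S2=15 S3=-3 S4=6 blocked=[1, 2, 3, 4]
Op 7: conn=-54 S1=32 S2=-3 S3=-3 S4=6 blocked=[1, 2, 3, 4]
Op 8: conn=-24 S1=32 S2=-3 S3=-3 S4=6 blocked=[1, 2, 3, 4]
Op 9: conn=-43 S1=32 S2=-3 S3=-3 S4=-13 blocked=[1, 2, 3, 4]
Op 10: conn=-59 S1=16 S2=-3 S3=-3 S4=-13 blocked=[1, 2, 3, 4]
Op 11: conn=-79 S1=16 S2=-3 S3=-3 S4=-33 blocked=[1, 2, 3, 4]
Op 12: conn=-91 S1=16 S2=-3 S3=-3 S4=-45 blocked=[1, 2, 3, 4]
Op 13: conn=-103 S1=4 S2=-3 S3=-3 S4=-45 blocked=[1, 2, 3, 4]

Answer: -103 4 -3 -3 -45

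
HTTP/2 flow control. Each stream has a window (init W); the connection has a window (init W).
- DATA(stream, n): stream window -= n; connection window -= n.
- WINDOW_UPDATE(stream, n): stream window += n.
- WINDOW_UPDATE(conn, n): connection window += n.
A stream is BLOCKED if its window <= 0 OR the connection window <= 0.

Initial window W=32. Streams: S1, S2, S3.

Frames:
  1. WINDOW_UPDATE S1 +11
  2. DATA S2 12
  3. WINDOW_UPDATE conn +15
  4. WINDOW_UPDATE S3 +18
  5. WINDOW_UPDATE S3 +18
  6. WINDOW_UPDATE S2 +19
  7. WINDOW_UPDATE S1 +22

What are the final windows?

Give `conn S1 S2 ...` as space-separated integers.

Op 1: conn=32 S1=43 S2=32 S3=32 blocked=[]
Op 2: conn=20 S1=43 S2=20 S3=32 blocked=[]
Op 3: conn=35 S1=43 S2=20 S3=32 blocked=[]
Op 4: conn=35 S1=43 S2=20 S3=50 blocked=[]
Op 5: conn=35 S1=43 S2=20 S3=68 blocked=[]
Op 6: conn=35 S1=43 S2=39 S3=68 blocked=[]
Op 7: conn=35 S1=65 S2=39 S3=68 blocked=[]

Answer: 35 65 39 68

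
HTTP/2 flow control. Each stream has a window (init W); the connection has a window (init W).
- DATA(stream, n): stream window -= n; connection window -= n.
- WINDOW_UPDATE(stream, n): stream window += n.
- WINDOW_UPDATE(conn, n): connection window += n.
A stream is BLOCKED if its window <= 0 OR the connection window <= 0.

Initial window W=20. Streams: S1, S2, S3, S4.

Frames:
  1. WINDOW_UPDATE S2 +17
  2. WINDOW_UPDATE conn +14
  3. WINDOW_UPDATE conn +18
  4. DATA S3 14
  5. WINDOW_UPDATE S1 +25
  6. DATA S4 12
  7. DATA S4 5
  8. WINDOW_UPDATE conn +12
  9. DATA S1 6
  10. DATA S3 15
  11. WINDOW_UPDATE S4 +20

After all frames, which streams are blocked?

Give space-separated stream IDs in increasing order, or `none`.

Answer: S3

Derivation:
Op 1: conn=20 S1=20 S2=37 S3=20 S4=20 blocked=[]
Op 2: conn=34 S1=20 S2=37 S3=20 S4=20 blocked=[]
Op 3: conn=52 S1=20 S2=37 S3=20 S4=20 blocked=[]
Op 4: conn=38 S1=20 S2=37 S3=6 S4=20 blocked=[]
Op 5: conn=38 S1=45 S2=37 S3=6 S4=20 blocked=[]
Op 6: conn=26 S1=45 S2=37 S3=6 S4=8 blocked=[]
Op 7: conn=21 S1=45 S2=37 S3=6 S4=3 blocked=[]
Op 8: conn=33 S1=45 S2=37 S3=6 S4=3 blocked=[]
Op 9: conn=27 S1=39 S2=37 S3=6 S4=3 blocked=[]
Op 10: conn=12 S1=39 S2=37 S3=-9 S4=3 blocked=[3]
Op 11: conn=12 S1=39 S2=37 S3=-9 S4=23 blocked=[3]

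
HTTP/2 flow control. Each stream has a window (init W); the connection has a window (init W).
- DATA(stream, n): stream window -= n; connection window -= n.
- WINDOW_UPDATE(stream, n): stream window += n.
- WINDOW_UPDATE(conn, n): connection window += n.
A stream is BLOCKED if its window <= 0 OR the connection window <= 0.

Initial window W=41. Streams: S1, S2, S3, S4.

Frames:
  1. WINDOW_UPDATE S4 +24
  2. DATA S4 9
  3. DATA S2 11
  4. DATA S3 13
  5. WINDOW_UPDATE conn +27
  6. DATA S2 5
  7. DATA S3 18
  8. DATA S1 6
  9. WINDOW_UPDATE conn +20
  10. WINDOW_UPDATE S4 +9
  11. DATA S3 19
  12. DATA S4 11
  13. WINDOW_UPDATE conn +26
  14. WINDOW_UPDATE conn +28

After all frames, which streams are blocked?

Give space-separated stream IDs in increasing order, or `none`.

Answer: S3

Derivation:
Op 1: conn=41 S1=41 S2=41 S3=41 S4=65 blocked=[]
Op 2: conn=32 S1=41 S2=41 S3=41 S4=56 blocked=[]
Op 3: conn=21 S1=41 S2=30 S3=41 S4=56 blocked=[]
Op 4: conn=8 S1=41 S2=30 S3=28 S4=56 blocked=[]
Op 5: conn=35 S1=41 S2=30 S3=28 S4=56 blocked=[]
Op 6: conn=30 S1=41 S2=25 S3=28 S4=56 blocked=[]
Op 7: conn=12 S1=41 S2=25 S3=10 S4=56 blocked=[]
Op 8: conn=6 S1=35 S2=25 S3=10 S4=56 blocked=[]
Op 9: conn=26 S1=35 S2=25 S3=10 S4=56 blocked=[]
Op 10: conn=26 S1=35 S2=25 S3=10 S4=65 blocked=[]
Op 11: conn=7 S1=35 S2=25 S3=-9 S4=65 blocked=[3]
Op 12: conn=-4 S1=35 S2=25 S3=-9 S4=54 blocked=[1, 2, 3, 4]
Op 13: conn=22 S1=35 S2=25 S3=-9 S4=54 blocked=[3]
Op 14: conn=50 S1=35 S2=25 S3=-9 S4=54 blocked=[3]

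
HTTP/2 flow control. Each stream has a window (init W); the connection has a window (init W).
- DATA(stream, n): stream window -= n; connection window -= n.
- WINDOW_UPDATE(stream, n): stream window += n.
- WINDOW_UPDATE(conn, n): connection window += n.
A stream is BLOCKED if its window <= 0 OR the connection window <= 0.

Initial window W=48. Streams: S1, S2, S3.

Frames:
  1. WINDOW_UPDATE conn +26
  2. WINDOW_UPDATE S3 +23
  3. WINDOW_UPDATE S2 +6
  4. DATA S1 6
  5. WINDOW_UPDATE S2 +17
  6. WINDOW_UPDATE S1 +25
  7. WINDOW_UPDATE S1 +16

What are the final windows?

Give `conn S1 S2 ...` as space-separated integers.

Answer: 68 83 71 71

Derivation:
Op 1: conn=74 S1=48 S2=48 S3=48 blocked=[]
Op 2: conn=74 S1=48 S2=48 S3=71 blocked=[]
Op 3: conn=74 S1=48 S2=54 S3=71 blocked=[]
Op 4: conn=68 S1=42 S2=54 S3=71 blocked=[]
Op 5: conn=68 S1=42 S2=71 S3=71 blocked=[]
Op 6: conn=68 S1=67 S2=71 S3=71 blocked=[]
Op 7: conn=68 S1=83 S2=71 S3=71 blocked=[]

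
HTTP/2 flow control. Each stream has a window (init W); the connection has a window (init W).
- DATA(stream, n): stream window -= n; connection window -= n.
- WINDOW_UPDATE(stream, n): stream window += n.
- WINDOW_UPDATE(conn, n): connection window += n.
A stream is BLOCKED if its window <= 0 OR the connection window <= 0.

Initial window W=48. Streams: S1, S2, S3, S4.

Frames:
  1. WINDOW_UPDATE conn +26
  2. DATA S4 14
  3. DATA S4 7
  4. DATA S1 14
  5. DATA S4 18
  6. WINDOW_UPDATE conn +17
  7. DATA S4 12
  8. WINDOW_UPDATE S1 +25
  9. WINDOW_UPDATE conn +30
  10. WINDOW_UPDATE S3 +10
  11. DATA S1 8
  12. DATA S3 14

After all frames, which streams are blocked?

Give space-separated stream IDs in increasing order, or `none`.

Answer: S4

Derivation:
Op 1: conn=74 S1=48 S2=48 S3=48 S4=48 blocked=[]
Op 2: conn=60 S1=48 S2=48 S3=48 S4=34 blocked=[]
Op 3: conn=53 S1=48 S2=48 S3=48 S4=27 blocked=[]
Op 4: conn=39 S1=34 S2=48 S3=48 S4=27 blocked=[]
Op 5: conn=21 S1=34 S2=48 S3=48 S4=9 blocked=[]
Op 6: conn=38 S1=34 S2=48 S3=48 S4=9 blocked=[]
Op 7: conn=26 S1=34 S2=48 S3=48 S4=-3 blocked=[4]
Op 8: conn=26 S1=59 S2=48 S3=48 S4=-3 blocked=[4]
Op 9: conn=56 S1=59 S2=48 S3=48 S4=-3 blocked=[4]
Op 10: conn=56 S1=59 S2=48 S3=58 S4=-3 blocked=[4]
Op 11: conn=48 S1=51 S2=48 S3=58 S4=-3 blocked=[4]
Op 12: conn=34 S1=51 S2=48 S3=44 S4=-3 blocked=[4]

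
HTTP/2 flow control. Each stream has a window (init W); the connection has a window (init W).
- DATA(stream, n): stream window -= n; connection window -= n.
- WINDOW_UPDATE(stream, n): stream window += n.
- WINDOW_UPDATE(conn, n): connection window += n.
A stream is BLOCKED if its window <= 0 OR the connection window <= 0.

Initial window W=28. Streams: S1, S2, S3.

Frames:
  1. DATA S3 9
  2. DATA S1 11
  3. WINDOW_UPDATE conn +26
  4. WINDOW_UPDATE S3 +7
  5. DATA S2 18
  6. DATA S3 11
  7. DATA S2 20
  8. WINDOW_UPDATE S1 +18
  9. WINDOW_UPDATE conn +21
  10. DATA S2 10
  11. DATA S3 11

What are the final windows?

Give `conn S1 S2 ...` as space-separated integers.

Op 1: conn=19 S1=28 S2=28 S3=19 blocked=[]
Op 2: conn=8 S1=17 S2=28 S3=19 blocked=[]
Op 3: conn=34 S1=17 S2=28 S3=19 blocked=[]
Op 4: conn=34 S1=17 S2=28 S3=26 blocked=[]
Op 5: conn=16 S1=17 S2=10 S3=26 blocked=[]
Op 6: conn=5 S1=17 S2=10 S3=15 blocked=[]
Op 7: conn=-15 S1=17 S2=-10 S3=15 blocked=[1, 2, 3]
Op 8: conn=-15 S1=35 S2=-10 S3=15 blocked=[1, 2, 3]
Op 9: conn=6 S1=35 S2=-10 S3=15 blocked=[2]
Op 10: conn=-4 S1=35 S2=-20 S3=15 blocked=[1, 2, 3]
Op 11: conn=-15 S1=35 S2=-20 S3=4 blocked=[1, 2, 3]

Answer: -15 35 -20 4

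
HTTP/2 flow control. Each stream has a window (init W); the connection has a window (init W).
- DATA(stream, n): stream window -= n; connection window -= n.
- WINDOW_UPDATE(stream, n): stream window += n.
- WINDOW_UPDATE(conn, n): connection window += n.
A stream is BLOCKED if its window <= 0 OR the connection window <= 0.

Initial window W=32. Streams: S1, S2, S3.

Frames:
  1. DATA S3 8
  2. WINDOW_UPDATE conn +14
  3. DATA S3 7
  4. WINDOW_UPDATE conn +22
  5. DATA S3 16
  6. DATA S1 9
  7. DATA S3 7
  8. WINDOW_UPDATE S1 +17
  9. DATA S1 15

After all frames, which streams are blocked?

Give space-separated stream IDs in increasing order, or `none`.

Answer: S3

Derivation:
Op 1: conn=24 S1=32 S2=32 S3=24 blocked=[]
Op 2: conn=38 S1=32 S2=32 S3=24 blocked=[]
Op 3: conn=31 S1=32 S2=32 S3=17 blocked=[]
Op 4: conn=53 S1=32 S2=32 S3=17 blocked=[]
Op 5: conn=37 S1=32 S2=32 S3=1 blocked=[]
Op 6: conn=28 S1=23 S2=32 S3=1 blocked=[]
Op 7: conn=21 S1=23 S2=32 S3=-6 blocked=[3]
Op 8: conn=21 S1=40 S2=32 S3=-6 blocked=[3]
Op 9: conn=6 S1=25 S2=32 S3=-6 blocked=[3]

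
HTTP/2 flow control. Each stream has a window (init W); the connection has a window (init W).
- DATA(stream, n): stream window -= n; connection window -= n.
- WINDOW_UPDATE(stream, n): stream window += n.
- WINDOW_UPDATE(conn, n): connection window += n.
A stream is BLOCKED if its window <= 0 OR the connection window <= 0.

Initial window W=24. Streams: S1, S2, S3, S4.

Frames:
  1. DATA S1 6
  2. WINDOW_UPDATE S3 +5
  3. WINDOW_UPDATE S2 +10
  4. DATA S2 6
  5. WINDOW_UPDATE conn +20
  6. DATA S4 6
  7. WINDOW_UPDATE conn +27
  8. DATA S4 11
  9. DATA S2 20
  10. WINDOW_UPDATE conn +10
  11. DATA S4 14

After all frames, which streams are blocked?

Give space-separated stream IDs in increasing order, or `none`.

Op 1: conn=18 S1=18 S2=24 S3=24 S4=24 blocked=[]
Op 2: conn=18 S1=18 S2=24 S3=29 S4=24 blocked=[]
Op 3: conn=18 S1=18 S2=34 S3=29 S4=24 blocked=[]
Op 4: conn=12 S1=18 S2=28 S3=29 S4=24 blocked=[]
Op 5: conn=32 S1=18 S2=28 S3=29 S4=24 blocked=[]
Op 6: conn=26 S1=18 S2=28 S3=29 S4=18 blocked=[]
Op 7: conn=53 S1=18 S2=28 S3=29 S4=18 blocked=[]
Op 8: conn=42 S1=18 S2=28 S3=29 S4=7 blocked=[]
Op 9: conn=22 S1=18 S2=8 S3=29 S4=7 blocked=[]
Op 10: conn=32 S1=18 S2=8 S3=29 S4=7 blocked=[]
Op 11: conn=18 S1=18 S2=8 S3=29 S4=-7 blocked=[4]

Answer: S4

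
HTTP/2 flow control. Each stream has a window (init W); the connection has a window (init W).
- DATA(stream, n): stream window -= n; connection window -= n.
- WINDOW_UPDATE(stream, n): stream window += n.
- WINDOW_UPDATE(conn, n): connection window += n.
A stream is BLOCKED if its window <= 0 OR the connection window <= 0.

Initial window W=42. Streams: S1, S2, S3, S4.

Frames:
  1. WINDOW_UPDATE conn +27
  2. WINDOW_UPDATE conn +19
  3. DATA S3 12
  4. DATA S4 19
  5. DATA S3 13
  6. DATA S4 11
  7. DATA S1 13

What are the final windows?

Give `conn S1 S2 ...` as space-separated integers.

Op 1: conn=69 S1=42 S2=42 S3=42 S4=42 blocked=[]
Op 2: conn=88 S1=42 S2=42 S3=42 S4=42 blocked=[]
Op 3: conn=76 S1=42 S2=42 S3=30 S4=42 blocked=[]
Op 4: conn=57 S1=42 S2=42 S3=30 S4=23 blocked=[]
Op 5: conn=44 S1=42 S2=42 S3=17 S4=23 blocked=[]
Op 6: conn=33 S1=42 S2=42 S3=17 S4=12 blocked=[]
Op 7: conn=20 S1=29 S2=42 S3=17 S4=12 blocked=[]

Answer: 20 29 42 17 12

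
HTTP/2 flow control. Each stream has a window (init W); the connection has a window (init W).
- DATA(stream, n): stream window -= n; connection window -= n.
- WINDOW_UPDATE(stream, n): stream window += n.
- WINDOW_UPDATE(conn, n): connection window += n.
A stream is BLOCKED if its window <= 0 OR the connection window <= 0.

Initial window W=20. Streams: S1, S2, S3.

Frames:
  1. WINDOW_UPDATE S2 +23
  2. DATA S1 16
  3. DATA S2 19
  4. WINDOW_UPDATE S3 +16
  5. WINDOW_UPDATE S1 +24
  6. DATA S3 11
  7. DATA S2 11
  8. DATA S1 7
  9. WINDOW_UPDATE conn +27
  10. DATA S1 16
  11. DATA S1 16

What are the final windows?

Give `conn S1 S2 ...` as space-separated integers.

Answer: -49 -11 13 25

Derivation:
Op 1: conn=20 S1=20 S2=43 S3=20 blocked=[]
Op 2: conn=4 S1=4 S2=43 S3=20 blocked=[]
Op 3: conn=-15 S1=4 S2=24 S3=20 blocked=[1, 2, 3]
Op 4: conn=-15 S1=4 S2=24 S3=36 blocked=[1, 2, 3]
Op 5: conn=-15 S1=28 S2=24 S3=36 blocked=[1, 2, 3]
Op 6: conn=-26 S1=28 S2=24 S3=25 blocked=[1, 2, 3]
Op 7: conn=-37 S1=28 S2=13 S3=25 blocked=[1, 2, 3]
Op 8: conn=-44 S1=21 S2=13 S3=25 blocked=[1, 2, 3]
Op 9: conn=-17 S1=21 S2=13 S3=25 blocked=[1, 2, 3]
Op 10: conn=-33 S1=5 S2=13 S3=25 blocked=[1, 2, 3]
Op 11: conn=-49 S1=-11 S2=13 S3=25 blocked=[1, 2, 3]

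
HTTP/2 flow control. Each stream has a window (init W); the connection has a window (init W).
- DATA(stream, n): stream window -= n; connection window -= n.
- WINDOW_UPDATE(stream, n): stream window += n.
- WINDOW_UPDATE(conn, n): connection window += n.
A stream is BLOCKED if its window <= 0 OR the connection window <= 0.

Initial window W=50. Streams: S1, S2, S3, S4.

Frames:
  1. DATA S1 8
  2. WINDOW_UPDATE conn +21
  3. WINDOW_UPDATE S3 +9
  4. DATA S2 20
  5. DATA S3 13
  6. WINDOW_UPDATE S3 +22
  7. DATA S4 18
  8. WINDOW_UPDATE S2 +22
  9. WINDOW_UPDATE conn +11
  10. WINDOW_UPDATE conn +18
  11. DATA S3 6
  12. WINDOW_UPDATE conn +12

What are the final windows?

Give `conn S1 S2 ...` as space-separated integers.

Op 1: conn=42 S1=42 S2=50 S3=50 S4=50 blocked=[]
Op 2: conn=63 S1=42 S2=50 S3=50 S4=50 blocked=[]
Op 3: conn=63 S1=42 S2=50 S3=59 S4=50 blocked=[]
Op 4: conn=43 S1=42 S2=30 S3=59 S4=50 blocked=[]
Op 5: conn=30 S1=42 S2=30 S3=46 S4=50 blocked=[]
Op 6: conn=30 S1=42 S2=30 S3=68 S4=50 blocked=[]
Op 7: conn=12 S1=42 S2=30 S3=68 S4=32 blocked=[]
Op 8: conn=12 S1=42 S2=52 S3=68 S4=32 blocked=[]
Op 9: conn=23 S1=42 S2=52 S3=68 S4=32 blocked=[]
Op 10: conn=41 S1=42 S2=52 S3=68 S4=32 blocked=[]
Op 11: conn=35 S1=42 S2=52 S3=62 S4=32 blocked=[]
Op 12: conn=47 S1=42 S2=52 S3=62 S4=32 blocked=[]

Answer: 47 42 52 62 32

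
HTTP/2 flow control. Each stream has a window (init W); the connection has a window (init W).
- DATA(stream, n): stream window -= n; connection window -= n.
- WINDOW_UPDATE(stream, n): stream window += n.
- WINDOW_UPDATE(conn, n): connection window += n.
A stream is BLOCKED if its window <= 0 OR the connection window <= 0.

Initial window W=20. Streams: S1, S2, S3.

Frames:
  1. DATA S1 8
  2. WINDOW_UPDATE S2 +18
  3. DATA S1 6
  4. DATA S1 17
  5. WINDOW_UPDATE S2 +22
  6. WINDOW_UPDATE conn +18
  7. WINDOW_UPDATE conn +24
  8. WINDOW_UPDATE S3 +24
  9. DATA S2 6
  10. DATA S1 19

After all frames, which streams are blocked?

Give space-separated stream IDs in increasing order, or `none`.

Answer: S1

Derivation:
Op 1: conn=12 S1=12 S2=20 S3=20 blocked=[]
Op 2: conn=12 S1=12 S2=38 S3=20 blocked=[]
Op 3: conn=6 S1=6 S2=38 S3=20 blocked=[]
Op 4: conn=-11 S1=-11 S2=38 S3=20 blocked=[1, 2, 3]
Op 5: conn=-11 S1=-11 S2=60 S3=20 blocked=[1, 2, 3]
Op 6: conn=7 S1=-11 S2=60 S3=20 blocked=[1]
Op 7: conn=31 S1=-11 S2=60 S3=20 blocked=[1]
Op 8: conn=31 S1=-11 S2=60 S3=44 blocked=[1]
Op 9: conn=25 S1=-11 S2=54 S3=44 blocked=[1]
Op 10: conn=6 S1=-30 S2=54 S3=44 blocked=[1]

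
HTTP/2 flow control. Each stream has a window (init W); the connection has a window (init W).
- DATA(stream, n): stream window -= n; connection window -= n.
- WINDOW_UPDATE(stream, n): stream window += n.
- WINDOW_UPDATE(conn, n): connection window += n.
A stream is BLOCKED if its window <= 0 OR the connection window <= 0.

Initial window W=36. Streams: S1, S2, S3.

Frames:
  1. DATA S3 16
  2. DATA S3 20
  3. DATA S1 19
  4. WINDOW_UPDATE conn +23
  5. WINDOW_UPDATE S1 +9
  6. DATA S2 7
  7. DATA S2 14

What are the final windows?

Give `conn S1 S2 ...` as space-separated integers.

Answer: -17 26 15 0

Derivation:
Op 1: conn=20 S1=36 S2=36 S3=20 blocked=[]
Op 2: conn=0 S1=36 S2=36 S3=0 blocked=[1, 2, 3]
Op 3: conn=-19 S1=17 S2=36 S3=0 blocked=[1, 2, 3]
Op 4: conn=4 S1=17 S2=36 S3=0 blocked=[3]
Op 5: conn=4 S1=26 S2=36 S3=0 blocked=[3]
Op 6: conn=-3 S1=26 S2=29 S3=0 blocked=[1, 2, 3]
Op 7: conn=-17 S1=26 S2=15 S3=0 blocked=[1, 2, 3]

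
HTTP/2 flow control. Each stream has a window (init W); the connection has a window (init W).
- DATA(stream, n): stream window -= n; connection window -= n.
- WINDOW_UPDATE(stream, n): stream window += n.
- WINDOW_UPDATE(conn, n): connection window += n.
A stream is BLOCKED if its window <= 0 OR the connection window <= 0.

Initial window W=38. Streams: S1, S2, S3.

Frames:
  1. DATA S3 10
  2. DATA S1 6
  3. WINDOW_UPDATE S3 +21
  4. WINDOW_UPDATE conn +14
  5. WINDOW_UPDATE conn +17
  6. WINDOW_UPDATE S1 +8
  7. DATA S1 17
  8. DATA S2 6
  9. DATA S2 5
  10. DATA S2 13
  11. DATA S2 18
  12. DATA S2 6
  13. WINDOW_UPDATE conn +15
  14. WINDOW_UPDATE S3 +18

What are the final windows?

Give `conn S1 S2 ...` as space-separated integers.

Answer: 3 23 -10 67

Derivation:
Op 1: conn=28 S1=38 S2=38 S3=28 blocked=[]
Op 2: conn=22 S1=32 S2=38 S3=28 blocked=[]
Op 3: conn=22 S1=32 S2=38 S3=49 blocked=[]
Op 4: conn=36 S1=32 S2=38 S3=49 blocked=[]
Op 5: conn=53 S1=32 S2=38 S3=49 blocked=[]
Op 6: conn=53 S1=40 S2=38 S3=49 blocked=[]
Op 7: conn=36 S1=23 S2=38 S3=49 blocked=[]
Op 8: conn=30 S1=23 S2=32 S3=49 blocked=[]
Op 9: conn=25 S1=23 S2=27 S3=49 blocked=[]
Op 10: conn=12 S1=23 S2=14 S3=49 blocked=[]
Op 11: conn=-6 S1=23 S2=-4 S3=49 blocked=[1, 2, 3]
Op 12: conn=-12 S1=23 S2=-10 S3=49 blocked=[1, 2, 3]
Op 13: conn=3 S1=23 S2=-10 S3=49 blocked=[2]
Op 14: conn=3 S1=23 S2=-10 S3=67 blocked=[2]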